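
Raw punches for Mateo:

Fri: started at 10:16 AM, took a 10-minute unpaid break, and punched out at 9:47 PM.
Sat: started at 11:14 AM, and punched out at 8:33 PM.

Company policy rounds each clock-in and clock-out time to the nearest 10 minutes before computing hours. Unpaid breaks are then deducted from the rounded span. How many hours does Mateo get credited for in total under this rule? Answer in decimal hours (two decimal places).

20.67 hours

Fri: in 10:16 AM→10:20 AM, out 9:47 PM→9:50 PM; 11 h 30 min − 10 min = 11 h 20 min
Sat: in 11:14 AM→11:10 AM, out 8:33 PM→8:30 PM; 9 h 20 min
Total credited: 20 h 40 min.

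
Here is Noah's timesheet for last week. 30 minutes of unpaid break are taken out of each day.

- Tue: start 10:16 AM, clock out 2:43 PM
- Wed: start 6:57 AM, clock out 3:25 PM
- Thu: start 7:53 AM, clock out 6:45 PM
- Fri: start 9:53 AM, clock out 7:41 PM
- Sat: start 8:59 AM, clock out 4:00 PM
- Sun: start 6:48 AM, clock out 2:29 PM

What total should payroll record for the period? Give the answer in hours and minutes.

45 h 17 min

Tue: 10:16 AM–2:43 PM = 4 h 27 min; less 30 min break → 3 h 57 min
Wed: 6:57 AM–3:25 PM = 8 h 28 min; less 30 min break → 7 h 58 min
Thu: 7:53 AM–6:45 PM = 10 h 52 min; less 30 min break → 10 h 22 min
Fri: 9:53 AM–7:41 PM = 9 h 48 min; less 30 min break → 9 h 18 min
Sat: 8:59 AM–4:00 PM = 7 h 1 min; less 30 min break → 6 h 31 min
Sun: 6:48 AM–2:29 PM = 7 h 41 min; less 30 min break → 7 h 11 min
Total: 3 h 57 min + 7 h 58 min + 10 h 22 min + 9 h 18 min + 6 h 31 min + 7 h 11 min = 45 h 17 min.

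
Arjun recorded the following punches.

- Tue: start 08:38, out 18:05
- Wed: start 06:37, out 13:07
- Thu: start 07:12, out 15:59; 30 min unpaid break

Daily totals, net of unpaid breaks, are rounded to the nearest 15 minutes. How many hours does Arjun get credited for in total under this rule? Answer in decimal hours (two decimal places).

Tue: 08:38–18:05 = 9 h 27 min → rounds to 9 h 30 min
Wed: 06:37–13:07 = 6 h 30 min → rounds to 6 h 30 min
Thu: 07:12–15:59 = 8 h 47 min − 30 min = 8 h 17 min → rounds to 8 h 15 min
Total credited: 24 h 15 min.

24.25 hours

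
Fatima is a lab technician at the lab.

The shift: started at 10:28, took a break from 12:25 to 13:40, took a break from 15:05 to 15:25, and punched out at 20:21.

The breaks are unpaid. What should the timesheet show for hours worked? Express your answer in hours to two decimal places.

The shift: 10:28–20:21 = 9 h 53 min; less 95 min break → 8 h 18 min

8.30 hours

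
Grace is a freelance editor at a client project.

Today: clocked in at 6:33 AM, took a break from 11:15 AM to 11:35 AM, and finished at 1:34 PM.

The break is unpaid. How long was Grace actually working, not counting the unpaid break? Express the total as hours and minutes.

Today: 6:33 AM–1:34 PM = 7 h 1 min; less 20 min break → 6 h 41 min

6 h 41 min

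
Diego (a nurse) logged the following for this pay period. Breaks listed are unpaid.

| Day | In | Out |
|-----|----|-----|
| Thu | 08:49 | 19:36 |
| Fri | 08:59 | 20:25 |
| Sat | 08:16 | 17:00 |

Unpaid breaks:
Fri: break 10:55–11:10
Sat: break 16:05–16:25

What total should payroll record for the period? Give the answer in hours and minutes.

Thu: 08:49–19:36 = 10 h 47 min
Fri: 08:59–20:25 = 11 h 26 min; less 15 min break → 11 h 11 min
Sat: 08:16–17:00 = 8 h 44 min; less 20 min break → 8 h 24 min
Total: 10 h 47 min + 11 h 11 min + 8 h 24 min = 30 h 22 min.

30 h 22 min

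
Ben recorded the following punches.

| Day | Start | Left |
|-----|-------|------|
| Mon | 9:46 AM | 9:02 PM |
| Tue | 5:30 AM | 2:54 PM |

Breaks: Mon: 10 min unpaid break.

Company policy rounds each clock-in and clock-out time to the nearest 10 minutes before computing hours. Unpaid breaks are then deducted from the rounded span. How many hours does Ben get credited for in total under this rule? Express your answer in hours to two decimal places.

20.33 hours

Mon: in 9:46 AM→9:50 AM, out 9:02 PM→9:00 PM; 11 h 10 min − 10 min = 11 h 0 min
Tue: in 5:30 AM→5:30 AM, out 2:54 PM→2:50 PM; 9 h 20 min
Total credited: 20 h 20 min.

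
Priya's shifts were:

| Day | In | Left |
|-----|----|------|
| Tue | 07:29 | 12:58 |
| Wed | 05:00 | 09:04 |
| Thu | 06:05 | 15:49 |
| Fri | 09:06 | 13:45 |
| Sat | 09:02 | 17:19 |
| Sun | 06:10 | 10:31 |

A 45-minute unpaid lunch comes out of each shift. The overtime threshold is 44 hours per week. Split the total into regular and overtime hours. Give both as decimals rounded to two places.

Tue: 07:29–12:58 = 5 h 29 min; less 45 min break → 4 h 44 min
Wed: 05:00–09:04 = 4 h 4 min; less 45 min break → 3 h 19 min
Thu: 06:05–15:49 = 9 h 44 min; less 45 min break → 8 h 59 min
Fri: 09:06–13:45 = 4 h 39 min; less 45 min break → 3 h 54 min
Sat: 09:02–17:19 = 8 h 17 min; less 45 min break → 7 h 32 min
Sun: 06:10–10:31 = 4 h 21 min; less 45 min break → 3 h 36 min
Total worked: 32 h 4 min = 32.07 h.
Threshold 44 h → overtime 0 h 0 min, regular 32 h 4 min.

Regular 32.07 hours, overtime 0.00 hours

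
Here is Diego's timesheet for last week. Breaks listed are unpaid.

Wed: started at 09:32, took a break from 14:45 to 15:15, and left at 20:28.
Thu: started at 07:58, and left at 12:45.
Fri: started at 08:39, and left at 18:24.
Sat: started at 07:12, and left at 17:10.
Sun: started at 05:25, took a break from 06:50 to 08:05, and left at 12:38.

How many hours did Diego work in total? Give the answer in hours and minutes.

40 h 54 min

Wed: 09:32–20:28 = 10 h 56 min; less 30 min break → 10 h 26 min
Thu: 07:58–12:45 = 4 h 47 min
Fri: 08:39–18:24 = 9 h 45 min
Sat: 07:12–17:10 = 9 h 58 min
Sun: 05:25–12:38 = 7 h 13 min; less 75 min break → 5 h 58 min
Total: 10 h 26 min + 4 h 47 min + 9 h 45 min + 9 h 58 min + 5 h 58 min = 40 h 54 min.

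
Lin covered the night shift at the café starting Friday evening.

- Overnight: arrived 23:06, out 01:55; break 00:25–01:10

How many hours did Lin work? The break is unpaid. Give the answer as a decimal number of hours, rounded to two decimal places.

2.07 hours

Overnight: 23:06 → midnight = 0 h 54 min; midnight → 01:55 = 1 h 55 min; span 2 h 49 min; less 45 min break → 2 h 4 min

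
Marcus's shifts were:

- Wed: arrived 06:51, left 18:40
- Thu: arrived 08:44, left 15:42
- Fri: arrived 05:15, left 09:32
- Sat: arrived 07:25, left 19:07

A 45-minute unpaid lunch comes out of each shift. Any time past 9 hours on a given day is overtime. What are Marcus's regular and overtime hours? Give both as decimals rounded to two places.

Wed: 06:51–18:40 = 11 h 49 min; less 45 min break → 11 h 4 min
Thu: 08:44–15:42 = 6 h 58 min; less 45 min break → 6 h 13 min
Fri: 05:15–09:32 = 4 h 17 min; less 45 min break → 3 h 32 min
Sat: 07:25–19:07 = 11 h 42 min; less 45 min break → 10 h 57 min
Wed reg 9 h 0 min / OT 2 h 4 min; Thu reg 6 h 13 min / OT 0 h 0 min; Fri reg 3 h 32 min / OT 0 h 0 min; Sat reg 9 h 0 min / OT 1 h 57 min.
Totals: regular 27 h 45 min, overtime 4 h 1 min.

Regular 27.75 hours, overtime 4.02 hours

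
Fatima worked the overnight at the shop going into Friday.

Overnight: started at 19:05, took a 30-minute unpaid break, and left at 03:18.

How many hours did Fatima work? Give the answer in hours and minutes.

7 h 43 min

Overnight: 19:05 → midnight = 4 h 55 min; midnight → 03:18 = 3 h 18 min; span 8 h 13 min; less 30 min break → 7 h 43 min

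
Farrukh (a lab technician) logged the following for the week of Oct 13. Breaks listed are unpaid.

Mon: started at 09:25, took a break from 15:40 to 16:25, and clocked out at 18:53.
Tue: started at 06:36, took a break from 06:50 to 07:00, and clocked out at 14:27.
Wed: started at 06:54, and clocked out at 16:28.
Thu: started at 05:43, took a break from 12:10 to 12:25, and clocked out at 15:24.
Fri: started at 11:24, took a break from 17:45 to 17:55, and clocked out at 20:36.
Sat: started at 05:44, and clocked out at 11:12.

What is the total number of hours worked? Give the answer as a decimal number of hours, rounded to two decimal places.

Mon: 09:25–18:53 = 9 h 28 min; less 45 min break → 8 h 43 min
Tue: 06:36–14:27 = 7 h 51 min; less 10 min break → 7 h 41 min
Wed: 06:54–16:28 = 9 h 34 min
Thu: 05:43–15:24 = 9 h 41 min; less 15 min break → 9 h 26 min
Fri: 11:24–20:36 = 9 h 12 min; less 10 min break → 9 h 2 min
Sat: 05:44–11:12 = 5 h 28 min
Total: 8 h 43 min + 7 h 41 min + 9 h 34 min + 9 h 26 min + 9 h 2 min + 5 h 28 min = 49 h 54 min.

49.90 hours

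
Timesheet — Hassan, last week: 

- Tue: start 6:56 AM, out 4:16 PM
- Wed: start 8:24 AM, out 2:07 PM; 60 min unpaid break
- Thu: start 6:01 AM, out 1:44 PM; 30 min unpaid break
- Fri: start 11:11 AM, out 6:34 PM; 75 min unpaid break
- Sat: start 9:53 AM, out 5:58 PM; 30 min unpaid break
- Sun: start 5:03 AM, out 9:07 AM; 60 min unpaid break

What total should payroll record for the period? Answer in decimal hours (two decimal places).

38.05 hours

Tue: 6:56 AM–4:16 PM = 9 h 20 min
Wed: 8:24 AM–2:07 PM = 5 h 43 min; less 60 min break → 4 h 43 min
Thu: 6:01 AM–1:44 PM = 7 h 43 min; less 30 min break → 7 h 13 min
Fri: 11:11 AM–6:34 PM = 7 h 23 min; less 75 min break → 6 h 8 min
Sat: 9:53 AM–5:58 PM = 8 h 5 min; less 30 min break → 7 h 35 min
Sun: 5:03 AM–9:07 AM = 4 h 4 min; less 60 min break → 3 h 4 min
Total: 9 h 20 min + 4 h 43 min + 7 h 13 min + 6 h 8 min + 7 h 35 min + 3 h 4 min = 38 h 3 min.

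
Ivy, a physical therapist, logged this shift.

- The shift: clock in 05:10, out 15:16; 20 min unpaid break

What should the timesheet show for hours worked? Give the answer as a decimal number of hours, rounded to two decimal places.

The shift: 05:10–15:16 = 10 h 6 min; less 20 min break → 9 h 46 min

9.77 hours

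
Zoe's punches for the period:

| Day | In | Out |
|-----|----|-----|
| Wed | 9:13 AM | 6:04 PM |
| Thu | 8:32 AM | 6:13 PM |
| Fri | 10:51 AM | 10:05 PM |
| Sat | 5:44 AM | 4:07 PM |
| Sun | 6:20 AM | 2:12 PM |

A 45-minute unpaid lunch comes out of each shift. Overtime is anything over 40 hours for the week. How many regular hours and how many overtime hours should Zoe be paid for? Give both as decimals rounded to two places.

Regular 40.00 hours, overtime 4.27 hours

Wed: 9:13 AM–6:04 PM = 8 h 51 min; less 45 min break → 8 h 6 min
Thu: 8:32 AM–6:13 PM = 9 h 41 min; less 45 min break → 8 h 56 min
Fri: 10:51 AM–10:05 PM = 11 h 14 min; less 45 min break → 10 h 29 min
Sat: 5:44 AM–4:07 PM = 10 h 23 min; less 45 min break → 9 h 38 min
Sun: 6:20 AM–2:12 PM = 7 h 52 min; less 45 min break → 7 h 7 min
Total worked: 44 h 16 min = 44.27 h.
Threshold 40 h → overtime 4 h 16 min, regular 40 h 0 min.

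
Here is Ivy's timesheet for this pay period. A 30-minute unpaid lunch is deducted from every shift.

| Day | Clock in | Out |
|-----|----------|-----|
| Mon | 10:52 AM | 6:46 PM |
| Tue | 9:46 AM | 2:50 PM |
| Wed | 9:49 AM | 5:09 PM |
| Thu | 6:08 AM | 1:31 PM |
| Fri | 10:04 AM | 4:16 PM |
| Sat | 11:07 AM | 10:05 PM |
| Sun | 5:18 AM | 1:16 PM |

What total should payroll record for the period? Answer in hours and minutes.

Mon: 10:52 AM–6:46 PM = 7 h 54 min; less 30 min break → 7 h 24 min
Tue: 9:46 AM–2:50 PM = 5 h 4 min; less 30 min break → 4 h 34 min
Wed: 9:49 AM–5:09 PM = 7 h 20 min; less 30 min break → 6 h 50 min
Thu: 6:08 AM–1:31 PM = 7 h 23 min; less 30 min break → 6 h 53 min
Fri: 10:04 AM–4:16 PM = 6 h 12 min; less 30 min break → 5 h 42 min
Sat: 11:07 AM–10:05 PM = 10 h 58 min; less 30 min break → 10 h 28 min
Sun: 5:18 AM–1:16 PM = 7 h 58 min; less 30 min break → 7 h 28 min
Total: 7 h 24 min + 4 h 34 min + 6 h 50 min + 6 h 53 min + 5 h 42 min + 10 h 28 min + 7 h 28 min = 49 h 19 min.

49 h 19 min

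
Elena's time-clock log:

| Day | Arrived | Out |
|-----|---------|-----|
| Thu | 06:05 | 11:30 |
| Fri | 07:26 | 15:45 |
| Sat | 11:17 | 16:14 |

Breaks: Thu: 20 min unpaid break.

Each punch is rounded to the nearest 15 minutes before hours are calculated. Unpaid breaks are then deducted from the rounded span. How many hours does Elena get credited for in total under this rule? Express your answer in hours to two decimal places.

Thu: in 06:05→06:00, out 11:30→11:30; 5 h 30 min − 20 min = 5 h 10 min
Fri: in 07:26→07:30, out 15:45→15:45; 8 h 15 min
Sat: in 11:17→11:15, out 16:14→16:15; 5 h 0 min
Total credited: 18 h 25 min.

18.42 hours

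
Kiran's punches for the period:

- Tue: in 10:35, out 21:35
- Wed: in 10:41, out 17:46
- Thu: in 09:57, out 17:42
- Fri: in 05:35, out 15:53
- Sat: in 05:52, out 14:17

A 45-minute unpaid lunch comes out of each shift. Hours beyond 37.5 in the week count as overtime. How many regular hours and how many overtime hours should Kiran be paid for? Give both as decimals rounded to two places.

Tue: 10:35–21:35 = 11 h 0 min; less 45 min break → 10 h 15 min
Wed: 10:41–17:46 = 7 h 5 min; less 45 min break → 6 h 20 min
Thu: 09:57–17:42 = 7 h 45 min; less 45 min break → 7 h 0 min
Fri: 05:35–15:53 = 10 h 18 min; less 45 min break → 9 h 33 min
Sat: 05:52–14:17 = 8 h 25 min; less 45 min break → 7 h 40 min
Total worked: 40 h 48 min = 40.80 h.
Threshold 37.5 h → overtime 3 h 18 min, regular 37 h 30 min.

Regular 37.50 hours, overtime 3.30 hours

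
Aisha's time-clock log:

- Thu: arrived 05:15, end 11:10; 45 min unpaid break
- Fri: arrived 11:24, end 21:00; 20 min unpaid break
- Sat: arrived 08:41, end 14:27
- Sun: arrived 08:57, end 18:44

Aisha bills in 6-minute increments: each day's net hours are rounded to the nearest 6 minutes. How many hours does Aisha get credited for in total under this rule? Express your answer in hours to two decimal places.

30.10 hours

Thu: 05:15–11:10 = 5 h 55 min − 45 min = 5 h 10 min → rounds to 5 h 12 min
Fri: 11:24–21:00 = 9 h 36 min − 20 min = 9 h 16 min → rounds to 9 h 18 min
Sat: 08:41–14:27 = 5 h 46 min → rounds to 5 h 48 min
Sun: 08:57–18:44 = 9 h 47 min → rounds to 9 h 48 min
Total credited: 30 h 6 min.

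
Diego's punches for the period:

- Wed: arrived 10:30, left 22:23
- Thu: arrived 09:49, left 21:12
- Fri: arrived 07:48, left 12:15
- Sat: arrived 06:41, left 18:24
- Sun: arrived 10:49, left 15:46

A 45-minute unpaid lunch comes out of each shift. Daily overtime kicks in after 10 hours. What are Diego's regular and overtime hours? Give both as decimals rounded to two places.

Wed: 10:30–22:23 = 11 h 53 min; less 45 min break → 11 h 8 min
Thu: 09:49–21:12 = 11 h 23 min; less 45 min break → 10 h 38 min
Fri: 07:48–12:15 = 4 h 27 min; less 45 min break → 3 h 42 min
Sat: 06:41–18:24 = 11 h 43 min; less 45 min break → 10 h 58 min
Sun: 10:49–15:46 = 4 h 57 min; less 45 min break → 4 h 12 min
Wed reg 10 h 0 min / OT 1 h 8 min; Thu reg 10 h 0 min / OT 0 h 38 min; Fri reg 3 h 42 min / OT 0 h 0 min; Sat reg 10 h 0 min / OT 0 h 58 min; Sun reg 4 h 12 min / OT 0 h 0 min.
Totals: regular 37 h 54 min, overtime 2 h 44 min.

Regular 37.90 hours, overtime 2.73 hours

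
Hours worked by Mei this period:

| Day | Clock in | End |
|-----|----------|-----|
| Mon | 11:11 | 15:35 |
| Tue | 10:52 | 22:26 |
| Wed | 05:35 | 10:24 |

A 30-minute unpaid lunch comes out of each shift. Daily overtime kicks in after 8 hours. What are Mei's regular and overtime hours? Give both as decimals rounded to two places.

Mon: 11:11–15:35 = 4 h 24 min; less 30 min break → 3 h 54 min
Tue: 10:52–22:26 = 11 h 34 min; less 30 min break → 11 h 4 min
Wed: 05:35–10:24 = 4 h 49 min; less 30 min break → 4 h 19 min
Mon reg 3 h 54 min / OT 0 h 0 min; Tue reg 8 h 0 min / OT 3 h 4 min; Wed reg 4 h 19 min / OT 0 h 0 min.
Totals: regular 16 h 13 min, overtime 3 h 4 min.

Regular 16.22 hours, overtime 3.07 hours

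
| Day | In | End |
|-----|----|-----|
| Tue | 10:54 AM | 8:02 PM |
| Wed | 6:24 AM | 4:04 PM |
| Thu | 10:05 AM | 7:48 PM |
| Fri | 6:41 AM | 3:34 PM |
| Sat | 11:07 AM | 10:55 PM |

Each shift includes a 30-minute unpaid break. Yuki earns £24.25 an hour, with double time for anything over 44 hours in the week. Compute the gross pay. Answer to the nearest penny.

£1197.95

Tue: 10:54 AM–8:02 PM = 9 h 8 min; less 30 min break → 8 h 38 min
Wed: 6:24 AM–4:04 PM = 9 h 40 min; less 30 min break → 9 h 10 min
Thu: 10:05 AM–7:48 PM = 9 h 43 min; less 30 min break → 9 h 13 min
Fri: 6:41 AM–3:34 PM = 8 h 53 min; less 30 min break → 8 h 23 min
Sat: 11:07 AM–10:55 PM = 11 h 48 min; less 30 min break → 11 h 18 min
Total worked: 46 h 42 min = 2802 min.
Regular 44 h 0 min = 2640 min at £24.25/h; overtime 2 h 42 min = 162 min at £48.50/h.
Pay = (2640 × £24.25 + 162 × £48.50) ÷ 60 = £1197.95.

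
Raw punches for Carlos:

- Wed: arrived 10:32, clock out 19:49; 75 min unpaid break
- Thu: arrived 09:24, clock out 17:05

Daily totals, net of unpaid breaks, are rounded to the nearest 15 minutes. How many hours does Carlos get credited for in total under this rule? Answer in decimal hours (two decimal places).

Wed: 10:32–19:49 = 9 h 17 min − 75 min = 8 h 2 min → rounds to 8 h 0 min
Thu: 09:24–17:05 = 7 h 41 min → rounds to 7 h 45 min
Total credited: 15 h 45 min.

15.75 hours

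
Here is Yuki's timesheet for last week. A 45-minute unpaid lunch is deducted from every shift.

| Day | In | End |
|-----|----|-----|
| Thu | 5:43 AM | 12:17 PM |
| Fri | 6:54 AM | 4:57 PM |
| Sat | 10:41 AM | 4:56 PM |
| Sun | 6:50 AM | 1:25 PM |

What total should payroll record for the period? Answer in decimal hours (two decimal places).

26.45 hours

Thu: 5:43 AM–12:17 PM = 6 h 34 min; less 45 min break → 5 h 49 min
Fri: 6:54 AM–4:57 PM = 10 h 3 min; less 45 min break → 9 h 18 min
Sat: 10:41 AM–4:56 PM = 6 h 15 min; less 45 min break → 5 h 30 min
Sun: 6:50 AM–1:25 PM = 6 h 35 min; less 45 min break → 5 h 50 min
Total: 5 h 49 min + 9 h 18 min + 5 h 30 min + 5 h 50 min = 26 h 27 min.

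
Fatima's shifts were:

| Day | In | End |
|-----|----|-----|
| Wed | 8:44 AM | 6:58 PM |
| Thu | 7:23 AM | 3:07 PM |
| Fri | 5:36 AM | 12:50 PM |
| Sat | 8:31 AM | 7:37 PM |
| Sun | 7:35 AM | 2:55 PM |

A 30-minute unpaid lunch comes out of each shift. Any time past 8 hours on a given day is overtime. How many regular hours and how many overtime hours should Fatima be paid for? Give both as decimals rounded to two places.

Regular 36.80 hours, overtime 4.33 hours

Wed: 8:44 AM–6:58 PM = 10 h 14 min; less 30 min break → 9 h 44 min
Thu: 7:23 AM–3:07 PM = 7 h 44 min; less 30 min break → 7 h 14 min
Fri: 5:36 AM–12:50 PM = 7 h 14 min; less 30 min break → 6 h 44 min
Sat: 8:31 AM–7:37 PM = 11 h 6 min; less 30 min break → 10 h 36 min
Sun: 7:35 AM–2:55 PM = 7 h 20 min; less 30 min break → 6 h 50 min
Wed reg 8 h 0 min / OT 1 h 44 min; Thu reg 7 h 14 min / OT 0 h 0 min; Fri reg 6 h 44 min / OT 0 h 0 min; Sat reg 8 h 0 min / OT 2 h 36 min; Sun reg 6 h 50 min / OT 0 h 0 min.
Totals: regular 36 h 48 min, overtime 4 h 20 min.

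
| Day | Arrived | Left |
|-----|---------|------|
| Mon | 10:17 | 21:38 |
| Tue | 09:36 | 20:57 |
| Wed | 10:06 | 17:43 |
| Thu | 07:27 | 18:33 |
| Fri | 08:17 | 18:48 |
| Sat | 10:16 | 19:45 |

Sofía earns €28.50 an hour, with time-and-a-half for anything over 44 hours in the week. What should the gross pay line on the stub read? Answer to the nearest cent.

Mon: 10:17–21:38 = 11 h 21 min
Tue: 09:36–20:57 = 11 h 21 min
Wed: 10:06–17:43 = 7 h 37 min
Thu: 07:27–18:33 = 11 h 6 min
Fri: 08:17–18:48 = 10 h 31 min
Sat: 10:16–19:45 = 9 h 29 min
Total worked: 61 h 25 min = 3685 min.
Regular 44 h 0 min = 2640 min at €28.50/h; overtime 17 h 25 min = 1045 min at €42.75/h.
Pay = (2640 × €28.50 + 1045 × €42.75) ÷ 60 = €1998.56.

€1998.56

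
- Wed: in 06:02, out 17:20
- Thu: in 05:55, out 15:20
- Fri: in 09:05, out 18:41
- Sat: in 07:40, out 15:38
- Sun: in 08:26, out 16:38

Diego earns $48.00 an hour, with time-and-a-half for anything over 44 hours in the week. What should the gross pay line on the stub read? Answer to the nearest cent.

Wed: 06:02–17:20 = 11 h 18 min
Thu: 05:55–15:20 = 9 h 25 min
Fri: 09:05–18:41 = 9 h 36 min
Sat: 07:40–15:38 = 7 h 58 min
Sun: 08:26–16:38 = 8 h 12 min
Total worked: 46 h 29 min = 2789 min.
Regular 44 h 0 min = 2640 min at $48.00/h; overtime 2 h 29 min = 149 min at $72.00/h.
Pay = (2640 × $48.00 + 149 × $72.00) ÷ 60 = $2290.80.

$2290.80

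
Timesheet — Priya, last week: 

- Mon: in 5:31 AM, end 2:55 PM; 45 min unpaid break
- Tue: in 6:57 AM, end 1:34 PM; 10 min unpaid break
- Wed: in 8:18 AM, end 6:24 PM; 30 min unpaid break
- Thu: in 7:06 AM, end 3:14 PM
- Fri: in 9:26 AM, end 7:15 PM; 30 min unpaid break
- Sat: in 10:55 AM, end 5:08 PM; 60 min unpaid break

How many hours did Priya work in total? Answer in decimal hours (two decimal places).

47.37 hours

Mon: 5:31 AM–2:55 PM = 9 h 24 min; less 45 min break → 8 h 39 min
Tue: 6:57 AM–1:34 PM = 6 h 37 min; less 10 min break → 6 h 27 min
Wed: 8:18 AM–6:24 PM = 10 h 6 min; less 30 min break → 9 h 36 min
Thu: 7:06 AM–3:14 PM = 8 h 8 min
Fri: 9:26 AM–7:15 PM = 9 h 49 min; less 30 min break → 9 h 19 min
Sat: 10:55 AM–5:08 PM = 6 h 13 min; less 60 min break → 5 h 13 min
Total: 8 h 39 min + 6 h 27 min + 9 h 36 min + 8 h 8 min + 9 h 19 min + 5 h 13 min = 47 h 22 min.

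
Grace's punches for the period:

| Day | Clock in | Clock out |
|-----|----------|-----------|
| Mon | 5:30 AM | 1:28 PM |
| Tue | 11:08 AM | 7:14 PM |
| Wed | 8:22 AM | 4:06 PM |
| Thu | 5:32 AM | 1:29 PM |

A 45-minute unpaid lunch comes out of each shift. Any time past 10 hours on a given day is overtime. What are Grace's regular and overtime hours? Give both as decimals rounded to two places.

Mon: 5:30 AM–1:28 PM = 7 h 58 min; less 45 min break → 7 h 13 min
Tue: 11:08 AM–7:14 PM = 8 h 6 min; less 45 min break → 7 h 21 min
Wed: 8:22 AM–4:06 PM = 7 h 44 min; less 45 min break → 6 h 59 min
Thu: 5:32 AM–1:29 PM = 7 h 57 min; less 45 min break → 7 h 12 min
Mon reg 7 h 13 min / OT 0 h 0 min; Tue reg 7 h 21 min / OT 0 h 0 min; Wed reg 6 h 59 min / OT 0 h 0 min; Thu reg 7 h 12 min / OT 0 h 0 min.
Totals: regular 28 h 45 min, overtime 0 h 0 min.

Regular 28.75 hours, overtime 0.00 hours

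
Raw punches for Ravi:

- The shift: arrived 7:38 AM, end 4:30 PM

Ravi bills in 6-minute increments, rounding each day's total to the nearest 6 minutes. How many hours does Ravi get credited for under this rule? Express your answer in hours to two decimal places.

The shift: 7:38 AM–4:30 PM = 8 h 52 min → rounds to 8 h 54 min

8.90 hours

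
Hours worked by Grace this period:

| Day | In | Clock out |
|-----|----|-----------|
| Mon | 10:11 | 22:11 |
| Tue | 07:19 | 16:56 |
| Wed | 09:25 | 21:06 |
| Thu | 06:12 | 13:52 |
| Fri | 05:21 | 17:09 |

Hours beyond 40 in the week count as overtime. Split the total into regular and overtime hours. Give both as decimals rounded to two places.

Regular 40.00 hours, overtime 12.77 hours

Mon: 10:11–22:11 = 12 h 0 min
Tue: 07:19–16:56 = 9 h 37 min
Wed: 09:25–21:06 = 11 h 41 min
Thu: 06:12–13:52 = 7 h 40 min
Fri: 05:21–17:09 = 11 h 48 min
Total worked: 52 h 46 min = 52.77 h.
Threshold 40 h → overtime 12 h 46 min, regular 40 h 0 min.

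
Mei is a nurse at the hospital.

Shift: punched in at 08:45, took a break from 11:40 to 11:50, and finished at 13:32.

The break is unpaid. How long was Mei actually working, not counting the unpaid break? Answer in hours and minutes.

4 h 37 min

Shift: 08:45–13:32 = 4 h 47 min; less 10 min break → 4 h 37 min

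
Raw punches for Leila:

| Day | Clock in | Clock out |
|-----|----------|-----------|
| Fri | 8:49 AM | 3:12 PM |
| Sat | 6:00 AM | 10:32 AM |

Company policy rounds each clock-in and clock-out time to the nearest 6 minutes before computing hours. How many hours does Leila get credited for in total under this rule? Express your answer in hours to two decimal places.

Fri: in 8:49 AM→8:48 AM, out 3:12 PM→3:12 PM; 6 h 24 min
Sat: in 6:00 AM→6:00 AM, out 10:32 AM→10:30 AM; 4 h 30 min
Total credited: 10 h 54 min.

10.90 hours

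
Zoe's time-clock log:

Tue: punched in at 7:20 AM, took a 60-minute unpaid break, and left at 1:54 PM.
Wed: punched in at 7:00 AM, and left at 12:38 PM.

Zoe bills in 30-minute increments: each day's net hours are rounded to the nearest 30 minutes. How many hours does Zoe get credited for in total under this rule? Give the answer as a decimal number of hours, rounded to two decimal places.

Tue: 7:20 AM–1:54 PM = 6 h 34 min − 60 min = 5 h 34 min → rounds to 5 h 30 min
Wed: 7:00 AM–12:38 PM = 5 h 38 min → rounds to 5 h 30 min
Total credited: 11 h 0 min.

11.00 hours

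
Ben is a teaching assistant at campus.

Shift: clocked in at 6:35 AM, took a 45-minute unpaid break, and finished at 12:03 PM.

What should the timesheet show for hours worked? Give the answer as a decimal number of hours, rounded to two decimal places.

Shift: 6:35 AM–12:03 PM = 5 h 28 min; less 45 min break → 4 h 43 min

4.72 hours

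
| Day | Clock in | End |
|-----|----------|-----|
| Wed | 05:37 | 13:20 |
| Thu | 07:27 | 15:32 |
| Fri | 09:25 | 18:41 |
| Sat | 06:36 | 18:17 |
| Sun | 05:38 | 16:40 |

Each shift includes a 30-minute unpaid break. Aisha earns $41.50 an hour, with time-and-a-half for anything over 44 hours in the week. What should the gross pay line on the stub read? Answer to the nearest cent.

Wed: 05:37–13:20 = 7 h 43 min; less 30 min break → 7 h 13 min
Thu: 07:27–15:32 = 8 h 5 min; less 30 min break → 7 h 35 min
Fri: 09:25–18:41 = 9 h 16 min; less 30 min break → 8 h 46 min
Sat: 06:36–18:17 = 11 h 41 min; less 30 min break → 11 h 11 min
Sun: 05:38–16:40 = 11 h 2 min; less 30 min break → 10 h 32 min
Total worked: 45 h 17 min = 2717 min.
Regular 44 h 0 min = 2640 min at $41.50/h; overtime 1 h 17 min = 77 min at $62.25/h.
Pay = (2640 × $41.50 + 77 × $62.25) ÷ 60 = $1905.89.

$1905.89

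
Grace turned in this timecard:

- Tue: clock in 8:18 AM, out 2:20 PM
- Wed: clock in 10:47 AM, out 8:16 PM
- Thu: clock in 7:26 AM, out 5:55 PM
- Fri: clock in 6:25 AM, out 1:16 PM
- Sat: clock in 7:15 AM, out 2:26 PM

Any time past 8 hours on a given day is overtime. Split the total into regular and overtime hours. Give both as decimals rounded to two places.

Regular 36.07 hours, overtime 3.97 hours

Tue: 8:18 AM–2:20 PM = 6 h 2 min
Wed: 10:47 AM–8:16 PM = 9 h 29 min
Thu: 7:26 AM–5:55 PM = 10 h 29 min
Fri: 6:25 AM–1:16 PM = 6 h 51 min
Sat: 7:15 AM–2:26 PM = 7 h 11 min
Tue reg 6 h 2 min / OT 0 h 0 min; Wed reg 8 h 0 min / OT 1 h 29 min; Thu reg 8 h 0 min / OT 2 h 29 min; Fri reg 6 h 51 min / OT 0 h 0 min; Sat reg 7 h 11 min / OT 0 h 0 min.
Totals: regular 36 h 4 min, overtime 3 h 58 min.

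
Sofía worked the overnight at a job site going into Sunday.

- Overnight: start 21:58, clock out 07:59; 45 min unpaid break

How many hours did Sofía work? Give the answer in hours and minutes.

Overnight: 21:58 → midnight = 2 h 2 min; midnight → 07:59 = 7 h 59 min; span 10 h 1 min; less 45 min break → 9 h 16 min

9 h 16 min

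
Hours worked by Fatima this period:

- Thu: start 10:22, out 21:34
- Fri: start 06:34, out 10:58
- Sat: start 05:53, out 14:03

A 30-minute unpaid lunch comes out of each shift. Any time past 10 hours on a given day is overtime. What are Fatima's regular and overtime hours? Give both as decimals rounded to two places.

Regular 21.57 hours, overtime 0.70 hours

Thu: 10:22–21:34 = 11 h 12 min; less 30 min break → 10 h 42 min
Fri: 06:34–10:58 = 4 h 24 min; less 30 min break → 3 h 54 min
Sat: 05:53–14:03 = 8 h 10 min; less 30 min break → 7 h 40 min
Thu reg 10 h 0 min / OT 0 h 42 min; Fri reg 3 h 54 min / OT 0 h 0 min; Sat reg 7 h 40 min / OT 0 h 0 min.
Totals: regular 21 h 34 min, overtime 0 h 42 min.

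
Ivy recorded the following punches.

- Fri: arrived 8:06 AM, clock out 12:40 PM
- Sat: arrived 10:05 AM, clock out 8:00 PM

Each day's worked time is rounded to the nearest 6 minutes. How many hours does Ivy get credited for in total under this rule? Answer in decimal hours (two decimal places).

14.50 hours

Fri: 8:06 AM–12:40 PM = 4 h 34 min → rounds to 4 h 36 min
Sat: 10:05 AM–8:00 PM = 9 h 55 min → rounds to 9 h 54 min
Total credited: 14 h 30 min.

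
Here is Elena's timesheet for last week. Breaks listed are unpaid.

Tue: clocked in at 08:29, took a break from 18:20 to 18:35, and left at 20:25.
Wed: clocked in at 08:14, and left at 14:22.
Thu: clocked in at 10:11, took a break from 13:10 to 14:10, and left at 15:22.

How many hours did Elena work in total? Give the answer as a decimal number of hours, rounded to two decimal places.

Tue: 08:29–20:25 = 11 h 56 min; less 15 min break → 11 h 41 min
Wed: 08:14–14:22 = 6 h 8 min
Thu: 10:11–15:22 = 5 h 11 min; less 60 min break → 4 h 11 min
Total: 11 h 41 min + 6 h 8 min + 4 h 11 min = 22 h 0 min.

22.00 hours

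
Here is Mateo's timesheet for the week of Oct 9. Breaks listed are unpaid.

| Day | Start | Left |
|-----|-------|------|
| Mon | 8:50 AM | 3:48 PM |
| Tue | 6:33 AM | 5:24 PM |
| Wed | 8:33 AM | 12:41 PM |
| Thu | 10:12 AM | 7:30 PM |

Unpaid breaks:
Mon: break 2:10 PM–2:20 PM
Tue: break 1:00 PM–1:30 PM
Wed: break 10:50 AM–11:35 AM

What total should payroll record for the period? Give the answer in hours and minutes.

29 h 50 min

Mon: 8:50 AM–3:48 PM = 6 h 58 min; less 10 min break → 6 h 48 min
Tue: 6:33 AM–5:24 PM = 10 h 51 min; less 30 min break → 10 h 21 min
Wed: 8:33 AM–12:41 PM = 4 h 8 min; less 45 min break → 3 h 23 min
Thu: 10:12 AM–7:30 PM = 9 h 18 min
Total: 6 h 48 min + 10 h 21 min + 3 h 23 min + 9 h 18 min = 29 h 50 min.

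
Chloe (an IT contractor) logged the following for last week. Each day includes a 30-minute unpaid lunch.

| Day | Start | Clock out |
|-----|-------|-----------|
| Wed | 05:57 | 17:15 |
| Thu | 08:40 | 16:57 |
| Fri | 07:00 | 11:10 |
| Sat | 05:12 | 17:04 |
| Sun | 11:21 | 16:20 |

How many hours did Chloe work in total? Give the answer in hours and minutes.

38 h 6 min

Wed: 05:57–17:15 = 11 h 18 min; less 30 min break → 10 h 48 min
Thu: 08:40–16:57 = 8 h 17 min; less 30 min break → 7 h 47 min
Fri: 07:00–11:10 = 4 h 10 min; less 30 min break → 3 h 40 min
Sat: 05:12–17:04 = 11 h 52 min; less 30 min break → 11 h 22 min
Sun: 11:21–16:20 = 4 h 59 min; less 30 min break → 4 h 29 min
Total: 10 h 48 min + 7 h 47 min + 3 h 40 min + 11 h 22 min + 4 h 29 min = 38 h 6 min.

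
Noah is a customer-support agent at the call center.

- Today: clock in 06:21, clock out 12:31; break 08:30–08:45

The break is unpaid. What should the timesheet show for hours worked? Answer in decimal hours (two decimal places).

Today: 06:21–12:31 = 6 h 10 min; less 15 min break → 5 h 55 min

5.92 hours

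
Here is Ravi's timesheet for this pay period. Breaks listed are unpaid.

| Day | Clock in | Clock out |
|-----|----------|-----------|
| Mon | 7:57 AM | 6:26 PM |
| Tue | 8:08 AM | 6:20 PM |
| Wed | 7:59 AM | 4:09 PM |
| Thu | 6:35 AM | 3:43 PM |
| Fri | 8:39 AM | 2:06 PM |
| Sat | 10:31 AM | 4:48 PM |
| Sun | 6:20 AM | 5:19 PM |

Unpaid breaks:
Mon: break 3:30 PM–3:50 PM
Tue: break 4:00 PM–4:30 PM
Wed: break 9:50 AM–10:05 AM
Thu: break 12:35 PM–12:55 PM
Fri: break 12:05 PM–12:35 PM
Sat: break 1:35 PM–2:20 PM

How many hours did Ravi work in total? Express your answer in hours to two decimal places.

58.03 hours

Mon: 7:57 AM–6:26 PM = 10 h 29 min; less 20 min break → 10 h 9 min
Tue: 8:08 AM–6:20 PM = 10 h 12 min; less 30 min break → 9 h 42 min
Wed: 7:59 AM–4:09 PM = 8 h 10 min; less 15 min break → 7 h 55 min
Thu: 6:35 AM–3:43 PM = 9 h 8 min; less 20 min break → 8 h 48 min
Fri: 8:39 AM–2:06 PM = 5 h 27 min; less 30 min break → 4 h 57 min
Sat: 10:31 AM–4:48 PM = 6 h 17 min; less 45 min break → 5 h 32 min
Sun: 6:20 AM–5:19 PM = 10 h 59 min
Total: 10 h 9 min + 9 h 42 min + 7 h 55 min + 8 h 48 min + 4 h 57 min + 5 h 32 min + 10 h 59 min = 58 h 2 min.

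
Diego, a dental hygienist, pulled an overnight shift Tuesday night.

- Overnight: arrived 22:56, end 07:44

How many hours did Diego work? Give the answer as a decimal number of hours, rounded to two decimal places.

Overnight: 22:56 → midnight = 1 h 4 min; midnight → 07:44 = 7 h 44 min; span 8 h 48 min

8.80 hours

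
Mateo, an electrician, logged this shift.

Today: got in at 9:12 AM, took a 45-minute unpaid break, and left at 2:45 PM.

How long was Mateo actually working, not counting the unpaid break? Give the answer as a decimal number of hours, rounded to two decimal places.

4.80 hours

Today: 9:12 AM–2:45 PM = 5 h 33 min; less 45 min break → 4 h 48 min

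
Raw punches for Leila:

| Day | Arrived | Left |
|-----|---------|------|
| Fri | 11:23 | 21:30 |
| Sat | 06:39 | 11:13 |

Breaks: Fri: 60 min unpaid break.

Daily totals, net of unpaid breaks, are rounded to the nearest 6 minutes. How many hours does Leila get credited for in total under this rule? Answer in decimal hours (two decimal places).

13.70 hours

Fri: 11:23–21:30 = 10 h 7 min − 60 min = 9 h 7 min → rounds to 9 h 6 min
Sat: 06:39–11:13 = 4 h 34 min → rounds to 4 h 36 min
Total credited: 13 h 42 min.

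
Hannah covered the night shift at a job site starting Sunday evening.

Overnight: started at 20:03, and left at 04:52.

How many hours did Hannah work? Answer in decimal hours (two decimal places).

Overnight: 20:03 → midnight = 3 h 57 min; midnight → 04:52 = 4 h 52 min; span 8 h 49 min

8.82 hours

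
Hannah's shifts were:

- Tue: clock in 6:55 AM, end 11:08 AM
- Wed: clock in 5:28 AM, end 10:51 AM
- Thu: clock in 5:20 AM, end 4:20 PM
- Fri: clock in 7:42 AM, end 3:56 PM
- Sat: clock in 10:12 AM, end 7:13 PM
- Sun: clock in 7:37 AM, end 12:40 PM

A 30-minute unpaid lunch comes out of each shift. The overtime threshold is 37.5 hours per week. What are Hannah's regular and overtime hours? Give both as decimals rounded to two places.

Tue: 6:55 AM–11:08 AM = 4 h 13 min; less 30 min break → 3 h 43 min
Wed: 5:28 AM–10:51 AM = 5 h 23 min; less 30 min break → 4 h 53 min
Thu: 5:20 AM–4:20 PM = 11 h 0 min; less 30 min break → 10 h 30 min
Fri: 7:42 AM–3:56 PM = 8 h 14 min; less 30 min break → 7 h 44 min
Sat: 10:12 AM–7:13 PM = 9 h 1 min; less 30 min break → 8 h 31 min
Sun: 7:37 AM–12:40 PM = 5 h 3 min; less 30 min break → 4 h 33 min
Total worked: 39 h 54 min = 39.90 h.
Threshold 37.5 h → overtime 2 h 24 min, regular 37 h 30 min.

Regular 37.50 hours, overtime 2.40 hours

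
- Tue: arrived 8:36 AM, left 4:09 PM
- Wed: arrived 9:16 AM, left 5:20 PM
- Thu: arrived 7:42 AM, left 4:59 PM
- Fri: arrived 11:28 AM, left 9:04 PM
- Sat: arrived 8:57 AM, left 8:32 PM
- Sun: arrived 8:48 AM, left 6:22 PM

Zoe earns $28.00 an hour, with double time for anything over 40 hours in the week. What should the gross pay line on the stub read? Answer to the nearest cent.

$1996.40

Tue: 8:36 AM–4:09 PM = 7 h 33 min
Wed: 9:16 AM–5:20 PM = 8 h 4 min
Thu: 7:42 AM–4:59 PM = 9 h 17 min
Fri: 11:28 AM–9:04 PM = 9 h 36 min
Sat: 8:57 AM–8:32 PM = 11 h 35 min
Sun: 8:48 AM–6:22 PM = 9 h 34 min
Total worked: 55 h 39 min = 3339 min.
Regular 40 h 0 min = 2400 min at $28.00/h; overtime 15 h 39 min = 939 min at $56.00/h.
Pay = (2400 × $28.00 + 939 × $56.00) ÷ 60 = $1996.40.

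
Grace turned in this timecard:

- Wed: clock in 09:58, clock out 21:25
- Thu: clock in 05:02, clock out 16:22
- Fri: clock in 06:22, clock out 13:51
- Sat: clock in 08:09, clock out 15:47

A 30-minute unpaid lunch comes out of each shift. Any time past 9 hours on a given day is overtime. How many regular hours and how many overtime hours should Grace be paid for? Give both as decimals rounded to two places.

Wed: 09:58–21:25 = 11 h 27 min; less 30 min break → 10 h 57 min
Thu: 05:02–16:22 = 11 h 20 min; less 30 min break → 10 h 50 min
Fri: 06:22–13:51 = 7 h 29 min; less 30 min break → 6 h 59 min
Sat: 08:09–15:47 = 7 h 38 min; less 30 min break → 7 h 8 min
Wed reg 9 h 0 min / OT 1 h 57 min; Thu reg 9 h 0 min / OT 1 h 50 min; Fri reg 6 h 59 min / OT 0 h 0 min; Sat reg 7 h 8 min / OT 0 h 0 min.
Totals: regular 32 h 7 min, overtime 3 h 47 min.

Regular 32.12 hours, overtime 3.78 hours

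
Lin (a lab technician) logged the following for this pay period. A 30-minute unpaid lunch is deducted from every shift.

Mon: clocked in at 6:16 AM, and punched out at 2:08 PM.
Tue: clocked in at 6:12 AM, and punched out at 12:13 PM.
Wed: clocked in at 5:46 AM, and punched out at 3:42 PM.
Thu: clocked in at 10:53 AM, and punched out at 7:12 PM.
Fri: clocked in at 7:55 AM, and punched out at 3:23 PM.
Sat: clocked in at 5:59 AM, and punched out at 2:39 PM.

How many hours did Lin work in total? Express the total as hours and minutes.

45 h 16 min

Mon: 6:16 AM–2:08 PM = 7 h 52 min; less 30 min break → 7 h 22 min
Tue: 6:12 AM–12:13 PM = 6 h 1 min; less 30 min break → 5 h 31 min
Wed: 5:46 AM–3:42 PM = 9 h 56 min; less 30 min break → 9 h 26 min
Thu: 10:53 AM–7:12 PM = 8 h 19 min; less 30 min break → 7 h 49 min
Fri: 7:55 AM–3:23 PM = 7 h 28 min; less 30 min break → 6 h 58 min
Sat: 5:59 AM–2:39 PM = 8 h 40 min; less 30 min break → 8 h 10 min
Total: 7 h 22 min + 5 h 31 min + 9 h 26 min + 7 h 49 min + 6 h 58 min + 8 h 10 min = 45 h 16 min.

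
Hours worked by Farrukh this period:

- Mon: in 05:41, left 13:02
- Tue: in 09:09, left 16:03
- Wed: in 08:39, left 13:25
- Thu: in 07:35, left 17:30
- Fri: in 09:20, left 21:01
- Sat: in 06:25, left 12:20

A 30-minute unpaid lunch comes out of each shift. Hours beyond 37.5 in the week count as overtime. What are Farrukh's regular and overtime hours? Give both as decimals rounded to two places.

Regular 37.50 hours, overtime 6.03 hours

Mon: 05:41–13:02 = 7 h 21 min; less 30 min break → 6 h 51 min
Tue: 09:09–16:03 = 6 h 54 min; less 30 min break → 6 h 24 min
Wed: 08:39–13:25 = 4 h 46 min; less 30 min break → 4 h 16 min
Thu: 07:35–17:30 = 9 h 55 min; less 30 min break → 9 h 25 min
Fri: 09:20–21:01 = 11 h 41 min; less 30 min break → 11 h 11 min
Sat: 06:25–12:20 = 5 h 55 min; less 30 min break → 5 h 25 min
Total worked: 43 h 32 min = 43.53 h.
Threshold 37.5 h → overtime 6 h 2 min, regular 37 h 30 min.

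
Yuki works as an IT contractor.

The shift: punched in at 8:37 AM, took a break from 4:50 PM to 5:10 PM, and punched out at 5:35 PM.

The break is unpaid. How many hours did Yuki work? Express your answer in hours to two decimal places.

8.63 hours

The shift: 8:37 AM–5:35 PM = 8 h 58 min; less 20 min break → 8 h 38 min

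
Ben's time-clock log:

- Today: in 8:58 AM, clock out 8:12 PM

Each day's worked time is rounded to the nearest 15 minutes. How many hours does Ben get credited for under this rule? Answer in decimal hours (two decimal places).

Today: 8:58 AM–8:12 PM = 11 h 14 min → rounds to 11 h 15 min

11.25 hours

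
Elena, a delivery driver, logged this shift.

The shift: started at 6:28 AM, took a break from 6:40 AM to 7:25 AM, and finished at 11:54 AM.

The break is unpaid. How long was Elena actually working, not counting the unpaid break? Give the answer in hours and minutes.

4 h 41 min

The shift: 6:28 AM–11:54 AM = 5 h 26 min; less 45 min break → 4 h 41 min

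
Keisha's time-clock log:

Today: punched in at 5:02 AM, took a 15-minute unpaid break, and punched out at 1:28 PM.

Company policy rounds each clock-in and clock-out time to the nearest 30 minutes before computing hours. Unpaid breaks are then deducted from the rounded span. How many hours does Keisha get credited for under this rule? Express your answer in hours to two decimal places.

Today: in 5:02 AM→5:00 AM, out 1:28 PM→1:30 PM; 8 h 30 min − 15 min = 8 h 15 min

8.25 hours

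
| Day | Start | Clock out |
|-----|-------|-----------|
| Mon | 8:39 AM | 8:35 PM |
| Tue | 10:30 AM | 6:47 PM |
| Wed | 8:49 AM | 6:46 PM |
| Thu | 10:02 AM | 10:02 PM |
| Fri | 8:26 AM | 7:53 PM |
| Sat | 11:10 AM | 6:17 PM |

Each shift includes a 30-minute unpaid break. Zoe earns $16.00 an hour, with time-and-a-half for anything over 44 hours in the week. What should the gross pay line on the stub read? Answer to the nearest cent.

Mon: 8:39 AM–8:35 PM = 11 h 56 min; less 30 min break → 11 h 26 min
Tue: 10:30 AM–6:47 PM = 8 h 17 min; less 30 min break → 7 h 47 min
Wed: 8:49 AM–6:46 PM = 9 h 57 min; less 30 min break → 9 h 27 min
Thu: 10:02 AM–10:02 PM = 12 h 0 min; less 30 min break → 11 h 30 min
Fri: 8:26 AM–7:53 PM = 11 h 27 min; less 30 min break → 10 h 57 min
Sat: 11:10 AM–6:17 PM = 7 h 7 min; less 30 min break → 6 h 37 min
Total worked: 57 h 44 min = 3464 min.
Regular 44 h 0 min = 2640 min at $16.00/h; overtime 13 h 44 min = 824 min at $24.00/h.
Pay = (2640 × $16.00 + 824 × $24.00) ÷ 60 = $1033.60.

$1033.60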